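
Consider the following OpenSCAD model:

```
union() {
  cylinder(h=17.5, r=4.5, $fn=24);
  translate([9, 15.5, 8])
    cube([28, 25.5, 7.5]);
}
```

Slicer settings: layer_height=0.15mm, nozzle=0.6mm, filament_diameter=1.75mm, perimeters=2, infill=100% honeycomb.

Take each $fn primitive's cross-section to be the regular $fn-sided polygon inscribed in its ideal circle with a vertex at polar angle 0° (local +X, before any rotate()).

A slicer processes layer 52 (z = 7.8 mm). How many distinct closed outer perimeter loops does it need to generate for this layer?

1

At z = 7.8 mm: the cylinder: section is a regular 24-gon, circumradius r=4.5; the cube at (9, 15.5) is absent (z outside [8, 15.5]); Taking the union: only the r=4.5 cylinder is present, so the union is just that shape — 1 connected region. The result has 1 disconnected region.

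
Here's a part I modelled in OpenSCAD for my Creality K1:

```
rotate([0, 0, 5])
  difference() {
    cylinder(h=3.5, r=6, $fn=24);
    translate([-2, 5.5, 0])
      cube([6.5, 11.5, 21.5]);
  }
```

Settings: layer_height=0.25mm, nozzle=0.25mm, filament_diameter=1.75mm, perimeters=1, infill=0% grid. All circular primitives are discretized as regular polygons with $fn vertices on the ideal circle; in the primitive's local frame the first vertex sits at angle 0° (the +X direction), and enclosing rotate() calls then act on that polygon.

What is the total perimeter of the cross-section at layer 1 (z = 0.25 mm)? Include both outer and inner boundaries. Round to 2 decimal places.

37.58 mm

At z = 0.25 mm: the r=6 cylinder gives a regular 24-gon of circumradius 6 (constant along its height) (perimeter = 2·24·6.000·sin(180°/24) = 37.59 mm); the cube at (-2, 5.5) (footprint 6.5×11.5) is included at this height (perimeter 36.00 mm); Taking the first minus the rest: starting from the r=6 cylinder, the 6.5×11.5 cube at (-2, 5.5) partially overlaps it — only the 1.43 mm² overlap (of its 74.75 mm²) is removed, clipping the outline — boundary = 37.58 mm; (rotated 5° about Z; rotation is an isometry so areas/perimeters/island counts are preserved). Overall, the cross-section is a single solid region. Total boundary length (outer) = 37.58 mm.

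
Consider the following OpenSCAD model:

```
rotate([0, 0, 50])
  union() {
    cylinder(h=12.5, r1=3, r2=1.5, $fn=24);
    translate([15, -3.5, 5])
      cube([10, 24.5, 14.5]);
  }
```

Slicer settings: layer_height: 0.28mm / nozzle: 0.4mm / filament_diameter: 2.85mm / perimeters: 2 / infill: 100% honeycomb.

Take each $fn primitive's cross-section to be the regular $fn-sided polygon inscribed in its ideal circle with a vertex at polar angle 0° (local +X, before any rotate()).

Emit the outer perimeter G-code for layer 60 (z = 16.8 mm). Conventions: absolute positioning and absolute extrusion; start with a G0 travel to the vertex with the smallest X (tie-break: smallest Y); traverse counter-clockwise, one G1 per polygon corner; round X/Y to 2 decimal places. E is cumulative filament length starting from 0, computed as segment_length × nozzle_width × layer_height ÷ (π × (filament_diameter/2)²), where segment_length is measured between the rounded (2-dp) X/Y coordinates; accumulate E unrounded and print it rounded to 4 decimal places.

G0 X-6.45 Y24.99 Z16.80
G1 X12.32 Y9.24 E0.4302
G1 X18.75 Y16.90 E0.6058
G1 X-0.02 Y32.65 E1.0359
G1 X-6.45 Y24.99 E1.2115

At z = 16.8 mm: the cone does not reach this height (z outside [0, 12.5]); the cube at (15, -3.5) (footprint 10×24.5) is included at this height; Taking the union: only the 10×24.5 cube at (15, -3.5) is present, so the union is just that shape — 1 connected region; (whole slice rotated 50° about Z — lengths, areas and connectivity unchanged). The outline is a single polygon with 4 vertices. Extrusion per mm of travel: 0.4 × 0.28 / (π × 1.425²) = 0.017557. Accumulating E over each segment gives final E = 1.2115.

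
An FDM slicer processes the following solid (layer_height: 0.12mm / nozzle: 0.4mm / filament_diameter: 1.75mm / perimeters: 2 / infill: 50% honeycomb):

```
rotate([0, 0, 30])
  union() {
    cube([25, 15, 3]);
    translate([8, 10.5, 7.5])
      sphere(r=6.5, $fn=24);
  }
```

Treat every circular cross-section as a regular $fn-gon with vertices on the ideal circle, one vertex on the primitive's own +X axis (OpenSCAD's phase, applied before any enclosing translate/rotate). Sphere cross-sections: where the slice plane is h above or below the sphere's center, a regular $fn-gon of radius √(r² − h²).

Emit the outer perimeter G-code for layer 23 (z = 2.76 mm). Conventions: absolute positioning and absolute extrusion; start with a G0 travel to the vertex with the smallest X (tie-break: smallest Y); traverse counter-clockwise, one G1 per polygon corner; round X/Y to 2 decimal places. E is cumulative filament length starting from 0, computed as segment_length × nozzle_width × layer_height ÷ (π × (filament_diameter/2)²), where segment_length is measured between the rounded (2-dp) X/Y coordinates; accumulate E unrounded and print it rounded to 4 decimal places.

At z = 2.76 mm: the 25×15 cube contributes its full rectangle; the r=6.5 sphere at (8, 10.5) contributes a regular 24-gon of circumradius √(6.5²−4.74²) = 4.448; Combining (union): the r=6.5 sphere at (8, 10.5) lies entirely inside the 25×15 cube, so the union is just the 25×15 cube — 1 connected region; (whole slice rotated 30° about Z — lengths, areas and connectivity unchanged). The outline is a single polygon with 4 vertices. Extrusion per mm of travel: 0.4 × 0.12 / (π × 0.875²) = 0.019956. Accumulating E over each segment gives final E = 1.5965.

G0 X-7.50 Y12.99 Z2.76
G1 X0.00 Y0.00 E0.2993
G1 X21.65 Y12.50 E0.7982
G1 X14.15 Y25.49 E1.0976
G1 X-7.50 Y12.99 E1.5965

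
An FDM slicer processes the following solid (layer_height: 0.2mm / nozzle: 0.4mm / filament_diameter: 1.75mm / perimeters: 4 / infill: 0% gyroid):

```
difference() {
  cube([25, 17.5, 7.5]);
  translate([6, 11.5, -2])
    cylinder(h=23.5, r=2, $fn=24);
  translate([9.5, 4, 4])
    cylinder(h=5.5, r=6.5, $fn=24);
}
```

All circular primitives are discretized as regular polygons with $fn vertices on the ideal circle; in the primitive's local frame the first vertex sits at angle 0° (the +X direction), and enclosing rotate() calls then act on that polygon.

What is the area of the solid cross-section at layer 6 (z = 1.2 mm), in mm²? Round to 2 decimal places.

425.08 mm²

At z = 1.2 mm: the cube (footprint 25×17.5) is included at this height (area 437.50 mm²); the cylinder at (6, 11.5): section is a regular 24-gon, circumradius r=2 (area = (24/2)·2.000²·sin(360°/24) = 12.42 mm²); the cylinder at (9.5, 4) does not reach this height (z outside [4, 9.5]); After the difference (first − rest): starting from the 25×17.5 cube (437.50 mm²), the r=2 cylinder at (6, 11.5) lies wholly inside it (removes its full 12.42 mm² and its 12.53 mm outline becomes a hole wall) — area = 425.08 mm². Overall, the cross-section is one region with 1 hole. Net area = 425.08 mm².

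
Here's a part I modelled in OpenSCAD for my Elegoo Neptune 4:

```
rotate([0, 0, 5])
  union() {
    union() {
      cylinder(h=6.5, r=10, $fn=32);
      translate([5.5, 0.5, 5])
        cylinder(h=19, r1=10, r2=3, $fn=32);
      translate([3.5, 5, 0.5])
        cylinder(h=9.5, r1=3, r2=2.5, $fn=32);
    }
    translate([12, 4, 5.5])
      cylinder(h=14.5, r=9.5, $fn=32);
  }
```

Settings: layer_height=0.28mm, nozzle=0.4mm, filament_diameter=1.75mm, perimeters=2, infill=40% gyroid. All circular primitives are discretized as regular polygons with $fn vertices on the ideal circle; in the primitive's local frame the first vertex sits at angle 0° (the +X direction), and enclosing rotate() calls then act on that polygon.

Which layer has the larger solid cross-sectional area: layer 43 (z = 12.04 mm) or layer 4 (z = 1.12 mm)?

Layer 43 (z = 12.04): the cylinder is not intersected at this z (z outside [0, 6.5]); the cone at (5.5, 0.5) contributes a regular 32-gon of circumradius 7.406 (interpolated between r1=10 and r2=3 at t=0.371) (area = (32/2)·7.406²·sin(360°/32) = 171.22 mm²); the cone at (3.5, 5) is absent (z outside [0.5, 10]); Merging all regions: only the cone at (5.5, 0.5) is present, so the union is just that shape — area = 171.22 mm²; the cylinder at (12, 4): section is a regular 32-gon, circumradius r=9.5 (area = (32/2)·9.500²·sin(360°/32) = 281.71 mm²); Merging all regions: the regions partially overlap — summed areas 452.93 mm² minus the doubly-counted overlap 100.67 mm² gives 352.26 mm² — area = 352.26 mm²; (rotated 5° about Z; rotation is an isometry so areas/perimeters/island counts are preserved). So its area = 352.26 mm². Layer 4 (z = 1.12): the r=10 cylinder gives a regular 32-gon of circumradius 10 (constant along its height) (area = (32/2)·10.000²·sin(360°/32) = 312.14 mm²); the cone at (5.5, 0.5) does not reach this height (z outside [5, 24]); the cone at (3.5, 5) (r1=3→r2=2.5) has section circumradius 2.967 here — a regular 32-gon (area = (32/2)·2.967²·sin(360°/32) = 27.49 mm²); Taking the union: the cone at (3.5, 5) lies entirely inside the r=10 cylinder, so the union is just the r=10 cylinder — area = 312.14 mm²; the cylinder at (12, 4) is not intersected at this z (z outside [5.5, 20]); Combining (union): only the result so far is present, so the union is just that shape — area = 312.14 mm²; (whole slice rotated 5° about Z — lengths, areas and connectivity unchanged). So its area = 312.14 mm². Layer 43 is larger (352.26 vs 312.14 mm²).

layer 43 (z = 12.04 mm)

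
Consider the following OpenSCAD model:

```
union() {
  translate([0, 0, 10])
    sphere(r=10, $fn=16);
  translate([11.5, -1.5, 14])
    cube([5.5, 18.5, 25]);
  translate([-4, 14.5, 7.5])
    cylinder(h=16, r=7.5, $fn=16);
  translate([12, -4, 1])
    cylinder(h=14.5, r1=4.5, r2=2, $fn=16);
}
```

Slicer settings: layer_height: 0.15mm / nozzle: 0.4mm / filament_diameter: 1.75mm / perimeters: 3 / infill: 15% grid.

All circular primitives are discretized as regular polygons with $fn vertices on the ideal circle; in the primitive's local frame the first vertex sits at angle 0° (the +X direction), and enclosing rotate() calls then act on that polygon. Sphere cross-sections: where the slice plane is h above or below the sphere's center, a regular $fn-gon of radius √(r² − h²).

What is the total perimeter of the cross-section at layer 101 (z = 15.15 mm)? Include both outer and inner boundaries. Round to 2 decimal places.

150.95 mm

At z = 15.15 mm: the r=10 sphere contributes a regular 16-gon of circumradius √(10²−5.15²) = 8.572 (perimeter = 2·16·8.572·sin(180°/16) = 53.51 mm); the cube at (11.5, -1.5) is present — its section is the full 5.5×18.5 rectangle (perimeter 48.00 mm); the cylinder at (-4, 14.5): section is a regular 16-gon, circumradius r=7.5 (perimeter = 2·16·7.500·sin(180°/16) = 46.82 mm); the cone at (12, -4) contributes a regular 16-gon of circumradius 2.060 (interpolated between r1=4.5 and r2=2 at t=0.976) (perimeter = 2·16·2.060·sin(180°/16) = 12.86 mm); Combining (union): the regions partially overlap (shared area 2.83 mm²), so the edge portions inside another operand are dropped and the merged outline is re-measured after clipping — boundary = 150.95 mm. Overall, the cross-section has 3 separate islands. Total boundary length (outer) = 150.95 mm.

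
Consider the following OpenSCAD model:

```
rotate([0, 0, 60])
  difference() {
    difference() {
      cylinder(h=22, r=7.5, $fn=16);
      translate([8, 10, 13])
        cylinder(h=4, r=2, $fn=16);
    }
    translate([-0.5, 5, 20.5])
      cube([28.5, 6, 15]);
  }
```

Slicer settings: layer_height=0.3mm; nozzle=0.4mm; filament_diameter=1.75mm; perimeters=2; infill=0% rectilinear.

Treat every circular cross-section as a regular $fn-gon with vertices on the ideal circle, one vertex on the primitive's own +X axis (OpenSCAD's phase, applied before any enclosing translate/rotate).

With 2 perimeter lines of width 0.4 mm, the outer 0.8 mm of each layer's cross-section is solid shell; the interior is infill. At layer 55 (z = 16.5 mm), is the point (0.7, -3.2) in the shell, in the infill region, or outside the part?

infill

At z = 16.5 mm: the cylinder: section is a regular 16-gon, circumradius r=7.5; the r=2 cylinder at (8, 10) gives a regular 16-gon of circumradius 2 (constant along its height); Subtracting the remaining from the first: starting from the r=7.5 cylinder, the r=2 cylinder at (8, 10) misses the remaining region (no effect) — 1 connected region; the cube at (-0.5, 5) is absent (z outside [20.5, 35.5]); Taking the first minus the rest: none of the subtracted shapes is present at this height, so that combined region is unchanged — 1 connected region; (whole slice rotated 60° about Z — lengths, areas and connectivity unchanged). Overall, the cross-section is a single solid region. Undo the 60° rotation: the query point maps to (-2.421, -2.206) in the un-rotated model frame. The nearest boundary edge runs (-5.30, -5.30)→(-6.93, -2.87); distance from the point to it = 4.12 mm. The point is inside the cross-section and 4.12 mm from the nearest boundary — more than the 0.8 mm shell width (2 × 0.4), so it's in the infill interior.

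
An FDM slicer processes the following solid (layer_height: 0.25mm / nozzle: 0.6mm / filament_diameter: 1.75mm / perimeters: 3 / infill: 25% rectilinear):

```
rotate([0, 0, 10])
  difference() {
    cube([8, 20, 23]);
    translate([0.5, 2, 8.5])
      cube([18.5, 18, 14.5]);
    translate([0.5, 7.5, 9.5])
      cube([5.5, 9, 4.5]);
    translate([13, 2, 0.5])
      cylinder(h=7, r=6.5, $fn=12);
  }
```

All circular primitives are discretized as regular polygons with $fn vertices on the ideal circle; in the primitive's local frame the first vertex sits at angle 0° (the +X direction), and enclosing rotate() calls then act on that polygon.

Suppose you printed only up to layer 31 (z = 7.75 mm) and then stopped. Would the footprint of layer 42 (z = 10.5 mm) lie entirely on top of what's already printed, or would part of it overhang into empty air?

entirely on top

Compare the two slices. At z = 7.75: the cube (footprint 8×20) is included at this height (area 160.00 mm²); the cube at (0.5, 2) is not intersected at this z (z outside [8.5, 23]); the cube at (0.5, 7.5) does not reach this height (z outside [9.5, 14]); the cylinder at (13, 2) is not intersected at this z (z outside [0.5, 7.5]); Subtracting the remaining from the first: none of the subtracted shapes is present at this height, so the 8×20 cube is unchanged — area = 160.00 mm²; (rotated 10° about Z; rotation is an isometry so areas/perimeters/island counts are preserved). At z = 10.5: the cube is present — its section is the full 8×20 rectangle (area 160.00 mm²); the cube at (0.5, 2) (footprint 18.5×18) is included at this height (area 333.00 mm²); the cube at (0.5, 7.5) is present — its section is the full 5.5×9 rectangle (area 49.50 mm²); the cylinder at (13, 2) does not reach this height (z outside [0.5, 7.5]); Taking the first minus the rest: starting from the 8×20 cube (160.00 mm²), the 18.5×18 cube at (0.5, 2) partially overlaps it — only the 135.00 mm² overlap (of its 333.00 mm²) is removed, clipping the outline; the 5.5×9 cube at (0.5, 7.5) misses the remaining region (no effect) — area = 25.00 mm²; (whole slice rotated 10° about Z — lengths, areas and connectivity unchanged). Checking containment: the cross-section at z = 10.5 is a subset of the cross-section at z = 7.75.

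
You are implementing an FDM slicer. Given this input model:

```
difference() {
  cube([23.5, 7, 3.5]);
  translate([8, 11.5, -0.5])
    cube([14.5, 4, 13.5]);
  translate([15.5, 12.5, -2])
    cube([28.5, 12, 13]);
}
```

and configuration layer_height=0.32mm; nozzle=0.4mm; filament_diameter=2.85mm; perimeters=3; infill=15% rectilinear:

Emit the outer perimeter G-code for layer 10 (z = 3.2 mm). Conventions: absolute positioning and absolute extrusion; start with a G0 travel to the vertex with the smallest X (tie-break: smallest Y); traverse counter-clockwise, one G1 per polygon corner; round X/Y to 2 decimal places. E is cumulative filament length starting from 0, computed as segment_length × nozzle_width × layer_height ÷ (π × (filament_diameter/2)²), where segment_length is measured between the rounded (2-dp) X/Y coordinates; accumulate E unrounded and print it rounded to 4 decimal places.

At z = 3.2 mm: the 23.5×7 cube contributes its full rectangle; the cube at (8, 11.5) is present — its section is the full 14.5×4 rectangle; the 28.5×12 cube at (15.5, 12.5) contributes its full rectangle; Subtracting the remaining from the first: starting from the 23.5×7 cube, the 14.5×4 cube at (8, 11.5) misses the remaining region (no effect); the 28.5×12 cube at (15.5, 12.5) misses the remaining region (no effect) — 1 connected region. The outline is a single polygon with 4 vertices. Extrusion per mm of travel: 0.4 × 0.32 / (π × 1.425²) = 0.020065. Accumulating E over each segment gives final E = 1.2239.

G0 X0.00 Y0.00 Z3.20
G1 X23.50 Y0.00 E0.4715
G1 X23.50 Y7.00 E0.6120
G1 X0.00 Y7.00 E1.0835
G1 X0.00 Y0.00 E1.2239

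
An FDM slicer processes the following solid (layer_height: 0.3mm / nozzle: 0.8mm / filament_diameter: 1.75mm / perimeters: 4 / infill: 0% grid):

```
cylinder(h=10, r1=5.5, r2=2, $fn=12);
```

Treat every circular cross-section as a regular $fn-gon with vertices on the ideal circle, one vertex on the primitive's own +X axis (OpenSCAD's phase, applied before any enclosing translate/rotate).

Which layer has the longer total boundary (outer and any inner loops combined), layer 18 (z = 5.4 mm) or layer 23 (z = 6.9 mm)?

Layer 18 (z = 5.4): the cone (r1=5.5→r2=2) has section circumradius 3.610 here — a regular 12-gon (perimeter = 2·12·3.610·sin(180°/12) = 22.42 mm). So its perimeter = 22.42 mm. Layer 23 (z = 6.9): the cone contributes a regular 12-gon of circumradius 3.085 (interpolated between r1=5.5 and r2=2 at t=0.690) (perimeter = 2·12·3.085·sin(180°/12) = 19.16 mm). So its perimeter = 19.16 mm. Layer 18 is larger (22.42 vs 19.16 mm).

layer 18 (z = 5.4 mm)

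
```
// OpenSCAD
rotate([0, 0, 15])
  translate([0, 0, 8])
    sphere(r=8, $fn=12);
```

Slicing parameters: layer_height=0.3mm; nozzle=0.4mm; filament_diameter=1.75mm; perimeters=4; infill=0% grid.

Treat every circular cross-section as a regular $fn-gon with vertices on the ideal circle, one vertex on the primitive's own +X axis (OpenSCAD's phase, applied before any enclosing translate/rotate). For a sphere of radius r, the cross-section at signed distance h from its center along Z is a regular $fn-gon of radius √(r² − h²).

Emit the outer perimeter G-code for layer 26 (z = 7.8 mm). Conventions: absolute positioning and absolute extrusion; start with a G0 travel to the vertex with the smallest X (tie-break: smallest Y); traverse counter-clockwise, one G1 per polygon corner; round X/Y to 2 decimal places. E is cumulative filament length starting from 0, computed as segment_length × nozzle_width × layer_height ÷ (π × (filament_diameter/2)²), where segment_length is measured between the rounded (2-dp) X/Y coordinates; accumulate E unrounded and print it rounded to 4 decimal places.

At z = 7.8 mm: the r=8 sphere slices to a regular 12-gon of circumradius 7.997 (√(r²−h²) with h=0.2 from center); (whole slice rotated 15° about Z — lengths, areas and connectivity unchanged). The outline is a single polygon with 12 vertices. Extrusion per mm of travel: 0.4 × 0.3 / (π × 0.875²) = 0.049890. Accumulating E over each segment gives final E = 2.4782.

G0 X-7.72 Y-2.07 Z7.80
G1 X-5.66 Y-5.66 E0.2065
G1 X-2.07 Y-7.72 E0.4130
G1 X2.07 Y-7.72 E0.6195
G1 X5.66 Y-5.66 E0.8260
G1 X7.72 Y-2.07 E1.0325
G1 X7.72 Y2.07 E1.2391
G1 X5.66 Y5.66 E1.4456
G1 X2.07 Y7.72 E1.6521
G1 X-2.07 Y7.72 E1.8586
G1 X-5.66 Y5.66 E2.0651
G1 X-7.72 Y2.07 E2.2716
G1 X-7.72 Y-2.07 E2.4782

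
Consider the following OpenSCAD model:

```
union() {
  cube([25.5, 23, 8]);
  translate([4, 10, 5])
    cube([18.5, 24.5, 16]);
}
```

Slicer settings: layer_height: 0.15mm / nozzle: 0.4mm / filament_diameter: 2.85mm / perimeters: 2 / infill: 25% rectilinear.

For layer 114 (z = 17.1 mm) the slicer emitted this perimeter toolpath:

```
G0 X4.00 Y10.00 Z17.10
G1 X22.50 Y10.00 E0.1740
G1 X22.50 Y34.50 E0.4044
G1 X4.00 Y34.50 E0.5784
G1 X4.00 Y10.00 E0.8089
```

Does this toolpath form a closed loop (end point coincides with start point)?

yes

Start point (G0): (4.00, 10.00). End point (last G1): the path returns to the start — closed.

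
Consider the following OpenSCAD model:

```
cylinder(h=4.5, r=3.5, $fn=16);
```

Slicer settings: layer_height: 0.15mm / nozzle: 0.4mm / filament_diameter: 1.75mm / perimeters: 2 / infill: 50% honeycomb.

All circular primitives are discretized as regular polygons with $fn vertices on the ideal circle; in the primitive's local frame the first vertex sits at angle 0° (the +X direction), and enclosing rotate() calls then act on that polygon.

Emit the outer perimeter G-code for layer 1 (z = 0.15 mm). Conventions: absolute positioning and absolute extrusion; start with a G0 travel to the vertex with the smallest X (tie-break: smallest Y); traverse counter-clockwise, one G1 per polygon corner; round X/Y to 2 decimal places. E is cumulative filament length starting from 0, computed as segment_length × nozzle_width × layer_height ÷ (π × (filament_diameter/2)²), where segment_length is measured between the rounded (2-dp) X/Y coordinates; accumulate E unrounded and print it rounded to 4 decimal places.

At z = 0.15 mm: the cylinder: section is a regular 16-gon, circumradius r=3.5. The outline is a single polygon with 16 vertices. Extrusion per mm of travel: 0.4 × 0.15 / (π × 0.875²) = 0.024945. Accumulating E over each segment gives final E = 0.5445.

G0 X-3.50 Y0.00 Z0.15
G1 X-3.23 Y-1.34 E0.0341
G1 X-2.47 Y-2.47 E0.0681
G1 X-1.34 Y-3.23 E0.1020
G1 X0.00 Y-3.50 E0.1361
G1 X1.34 Y-3.23 E0.1702
G1 X2.47 Y-2.47 E0.2042
G1 X3.23 Y-1.34 E0.2382
G1 X3.50 Y0.00 E0.2723
G1 X3.23 Y1.34 E0.3064
G1 X2.47 Y2.47 E0.3403
G1 X1.34 Y3.23 E0.3743
G1 X0.00 Y3.50 E0.4084
G1 X-1.34 Y3.23 E0.4425
G1 X-2.47 Y2.47 E0.4765
G1 X-3.23 Y1.34 E0.5104
G1 X-3.50 Y0.00 E0.5445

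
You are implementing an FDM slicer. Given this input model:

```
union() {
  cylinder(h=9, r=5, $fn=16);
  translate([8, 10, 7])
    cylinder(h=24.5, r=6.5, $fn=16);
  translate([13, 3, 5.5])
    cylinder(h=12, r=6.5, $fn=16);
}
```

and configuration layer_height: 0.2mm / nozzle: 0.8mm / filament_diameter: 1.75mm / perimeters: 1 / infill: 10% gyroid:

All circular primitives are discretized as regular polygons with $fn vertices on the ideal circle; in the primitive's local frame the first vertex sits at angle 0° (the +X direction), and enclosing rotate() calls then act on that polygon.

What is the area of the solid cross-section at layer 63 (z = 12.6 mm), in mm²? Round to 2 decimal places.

230.85 mm²

At z = 12.6 mm: the cylinder does not reach this height (z outside [0, 9]); the r=6.5 cylinder at (8, 10) contributes a regular 16-gon of circumradius 6.5 (area = (16/2)·6.500²·sin(360°/16) = 129.35 mm²); the cylinder at (13, 3): section is a regular 16-gon, circumradius r=6.5 (area = (16/2)·6.500²·sin(360°/16) = 129.35 mm²); Combining (union): the regions partially overlap — summed areas 258.69 mm² minus the doubly-counted overlap 27.85 mm² gives 230.85 mm² — area = 230.85 mm². Overall, the cross-section is a single solid region. Net area = 230.85 mm².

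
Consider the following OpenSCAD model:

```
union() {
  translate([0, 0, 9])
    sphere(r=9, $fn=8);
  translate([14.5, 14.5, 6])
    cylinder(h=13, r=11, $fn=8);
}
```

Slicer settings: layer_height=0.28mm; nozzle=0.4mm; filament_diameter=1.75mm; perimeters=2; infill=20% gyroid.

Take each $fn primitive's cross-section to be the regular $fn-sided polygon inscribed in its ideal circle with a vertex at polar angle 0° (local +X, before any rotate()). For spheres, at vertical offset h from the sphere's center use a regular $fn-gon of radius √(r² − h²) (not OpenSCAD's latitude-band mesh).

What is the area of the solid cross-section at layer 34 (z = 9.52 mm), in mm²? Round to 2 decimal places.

At z = 9.52 mm: the sphere: section is a regular 8-gon, circumradius = √(r²−h²) = √(9²−0.52²) = 8.985 (area = (8/2)·8.985²·sin(360°/8) = 228.34 mm²); the cylinder at (14.5, 14.5): section is a regular 8-gon, circumradius r=11 (area = (8/2)·11.000²·sin(360°/8) = 342.24 mm²); Merging all regions: the 2 present regions are separate (no shared area or edge), so areas and boundary lengths simply add and each stays a separate island — area = 570.58 mm². Overall, the cross-section has 2 separate islands. Net area = 570.58 mm².

570.58 mm²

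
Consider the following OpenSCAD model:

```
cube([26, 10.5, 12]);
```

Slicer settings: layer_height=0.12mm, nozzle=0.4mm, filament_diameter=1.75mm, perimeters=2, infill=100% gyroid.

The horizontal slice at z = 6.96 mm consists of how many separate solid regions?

1

At z = 6.96 mm: the cube (footprint 26×10.5) is included at this height. The result has 1 disconnected region.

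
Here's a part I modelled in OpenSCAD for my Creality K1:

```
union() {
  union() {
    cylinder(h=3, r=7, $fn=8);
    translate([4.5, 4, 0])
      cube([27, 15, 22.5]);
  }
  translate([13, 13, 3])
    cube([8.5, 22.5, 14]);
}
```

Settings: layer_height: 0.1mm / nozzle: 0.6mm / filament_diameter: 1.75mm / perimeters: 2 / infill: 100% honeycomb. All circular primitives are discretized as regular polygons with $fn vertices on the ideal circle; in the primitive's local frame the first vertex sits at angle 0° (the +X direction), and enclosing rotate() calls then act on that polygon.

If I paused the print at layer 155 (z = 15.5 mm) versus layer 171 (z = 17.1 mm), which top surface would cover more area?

Layer 155 (z = 15.5): the cylinder is absent (z outside [0, 3]); the 27×15 cube at (4.5, 4) contributes its full rectangle (area 405.00 mm²); Taking the union: only the 27×15 cube at (4.5, 4) is present, so the union is just that shape — area = 405.00 mm²; the cube at (13, 13) (footprint 8.5×22.5) is included at this height (area 191.25 mm²); Combining (union): the regions partially overlap — summed areas 596.25 mm² minus the doubly-counted overlap 51.00 mm² gives 545.25 mm² — area = 545.25 mm². So its area = 545.25 mm². Layer 171 (z = 17.1): the cylinder is not intersected at this z (z outside [0, 3]); the cube at (4.5, 4) (footprint 27×15) is included at this height (area 405.00 mm²); Taking the union: only the 27×15 cube at (4.5, 4) is present, so the union is just that shape — area = 405.00 mm²; the cube at (13, 13) does not reach this height (z outside [3, 17]); Merging all regions: only the result so far is present, so the union is just that shape — area = 405.00 mm². So its area = 405.00 mm². Layer 155 is larger (545.25 vs 405.00 mm²).

layer 155 (z = 15.5 mm)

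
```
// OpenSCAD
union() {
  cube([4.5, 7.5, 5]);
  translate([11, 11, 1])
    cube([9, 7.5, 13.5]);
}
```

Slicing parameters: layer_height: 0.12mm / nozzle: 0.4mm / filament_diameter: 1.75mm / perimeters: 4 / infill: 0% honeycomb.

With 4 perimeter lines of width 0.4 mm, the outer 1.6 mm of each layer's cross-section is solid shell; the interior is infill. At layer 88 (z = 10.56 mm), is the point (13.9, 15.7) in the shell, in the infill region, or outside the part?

At z = 10.56 mm: the cube is absent (z outside [0, 5]); the cube at (11, 11) (footprint 9×7.5) is included at this height; Taking the union: only the 9×7.5 cube at (11, 11) is present, so the union is just that shape — 1 connected region. Overall, the cross-section is a single solid region. The nearest boundary edge runs (20.00, 18.50)→(11.00, 18.50); distance from the point to it = 2.80 mm. The point is inside the cross-section and 2.80 mm from the nearest boundary — more than the 1.6 mm shell width (4 × 0.4), so it's in the infill interior.

infill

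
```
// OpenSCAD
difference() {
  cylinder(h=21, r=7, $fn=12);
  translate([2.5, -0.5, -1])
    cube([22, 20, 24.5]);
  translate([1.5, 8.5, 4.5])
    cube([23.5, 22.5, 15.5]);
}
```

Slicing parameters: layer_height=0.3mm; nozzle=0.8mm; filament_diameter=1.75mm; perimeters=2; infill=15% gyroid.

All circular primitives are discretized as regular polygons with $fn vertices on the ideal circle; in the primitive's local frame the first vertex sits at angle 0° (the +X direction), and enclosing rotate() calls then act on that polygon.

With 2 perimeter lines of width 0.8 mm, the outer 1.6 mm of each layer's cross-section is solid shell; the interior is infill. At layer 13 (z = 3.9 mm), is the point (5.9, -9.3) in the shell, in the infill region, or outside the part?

outside

At z = 3.9 mm: the cylinder: section is a regular 12-gon, circumradius r=7; the cube at (2.5, -0.5) (footprint 22×20) is included at this height; the cube at (1.5, 8.5) is not intersected at this z (z outside [4.5, 20]); Subtracting the remaining from the first: starting from the r=7 cylinder, the 22×20 cube at (2.5, -0.5) partially overlaps it — only the 22.30 mm² overlap (of its 440.00 mm²) is removed, clipping the outline — 1 connected region. Overall, the cross-section is a single solid region. The nearest boundary edge runs (6.06, -3.50)→(3.50, -6.06); distance from the point to it = 4.03 mm. The point is not inside any of the regions above, so it lies outside the cross-section (4.03 mm from the nearest boundary).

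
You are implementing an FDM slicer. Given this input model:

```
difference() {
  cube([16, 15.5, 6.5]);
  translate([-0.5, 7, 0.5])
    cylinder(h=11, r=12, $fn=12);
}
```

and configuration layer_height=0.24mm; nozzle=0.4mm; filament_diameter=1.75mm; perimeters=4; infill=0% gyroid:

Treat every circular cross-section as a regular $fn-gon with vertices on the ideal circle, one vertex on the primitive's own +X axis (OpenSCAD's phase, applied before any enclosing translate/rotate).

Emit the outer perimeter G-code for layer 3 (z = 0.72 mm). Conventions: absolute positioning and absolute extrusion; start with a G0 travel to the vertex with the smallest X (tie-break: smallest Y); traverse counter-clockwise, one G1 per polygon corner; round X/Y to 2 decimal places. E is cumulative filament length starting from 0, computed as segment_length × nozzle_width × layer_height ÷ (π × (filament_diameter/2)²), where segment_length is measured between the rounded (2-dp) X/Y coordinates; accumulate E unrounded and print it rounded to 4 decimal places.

At z = 0.72 mm: the cube (footprint 16×15.5) is included at this height; the cylinder at (-0.5, 7): section is a regular 12-gon, circumradius r=12; After the difference (first − rest): starting from the 16×15.5 cube, the r=12 cylinder at (-0.5, 7) partially overlaps it — only the 159.35 mm² overlap (of its 432.00 mm²) is removed, clipping the outline — 1 connected region. The outline is a single polygon with 7 vertices. Extrusion per mm of travel: 0.4 × 0.24 / (π × 0.875²) = 0.039912. Accumulating E over each segment gives final E = 1.9395.

G0 X7.39 Y15.50 Z0.72
G1 X9.89 Y13.00 E0.1411
G1 X11.50 Y7.00 E0.3891
G1 X9.89 Y1.00 E0.6370
G1 X8.89 Y0.00 E0.6934
G1 X16.00 Y0.00 E0.9772
G1 X16.00 Y15.50 E1.5959
G1 X7.39 Y15.50 E1.9395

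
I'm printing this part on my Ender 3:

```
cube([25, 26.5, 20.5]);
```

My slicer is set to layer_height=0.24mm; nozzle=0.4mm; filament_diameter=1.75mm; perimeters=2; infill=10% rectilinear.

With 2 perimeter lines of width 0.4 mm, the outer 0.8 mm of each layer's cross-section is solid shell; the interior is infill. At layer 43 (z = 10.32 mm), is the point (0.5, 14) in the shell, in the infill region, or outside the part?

shell

At z = 10.32 mm: the cube (footprint 25×26.5) is included at this height. Overall, the cross-section is a single solid region. The nearest boundary edge runs (0.00, 26.50)→(0.00, 0.00); distance from the point to it = 0.50 mm. The point is inside the cross-section, 0.50 mm from the nearest boundary — within the 0.8 mm shell band (2 × 0.4).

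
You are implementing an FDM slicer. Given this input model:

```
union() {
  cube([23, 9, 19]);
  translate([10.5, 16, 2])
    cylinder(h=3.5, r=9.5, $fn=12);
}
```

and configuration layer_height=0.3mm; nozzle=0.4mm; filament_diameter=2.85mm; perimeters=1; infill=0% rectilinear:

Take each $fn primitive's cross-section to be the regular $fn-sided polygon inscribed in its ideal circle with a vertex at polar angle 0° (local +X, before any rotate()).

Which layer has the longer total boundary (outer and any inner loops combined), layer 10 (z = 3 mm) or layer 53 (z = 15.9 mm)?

Layer 10 (z = 3): the cube is present — its section is the full 23×9 rectangle (perimeter 64.00 mm); the r=9.5 cylinder at (10.5, 16) contributes a regular 12-gon of circumradius 9.5 (perimeter = 2·12·9.500·sin(180°/12) = 59.01 mm); Taking the union: the regions partially overlap (shared area 19.21 mm²), so the edge portions inside another operand are dropped and the merged outline is re-measured after clipping — boundary = 97.75 mm. So its perimeter = 97.75 mm. Layer 53 (z = 15.9): the cube is present — its section is the full 23×9 rectangle (perimeter 64.00 mm); the cylinder at (10.5, 16) does not reach this height (z outside [2, 5.5]); Taking the union: only the 23×9 cube is present, so the union is just that shape — boundary = 64.00 mm. So its perimeter = 64.00 mm. Layer 10 is larger (97.75 vs 64.00 mm).

layer 10 (z = 3 mm)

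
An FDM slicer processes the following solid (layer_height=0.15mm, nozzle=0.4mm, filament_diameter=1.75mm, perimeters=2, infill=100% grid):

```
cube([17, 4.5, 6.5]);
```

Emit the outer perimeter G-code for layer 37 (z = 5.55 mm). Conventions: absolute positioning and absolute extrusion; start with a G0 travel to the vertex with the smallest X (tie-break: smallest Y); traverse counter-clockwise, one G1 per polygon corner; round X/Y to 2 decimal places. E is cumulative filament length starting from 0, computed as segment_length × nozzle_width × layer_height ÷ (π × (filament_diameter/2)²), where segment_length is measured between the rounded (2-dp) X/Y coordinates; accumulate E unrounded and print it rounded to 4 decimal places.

At z = 5.55 mm: the 17×4.5 cube contributes its full rectangle. The outline is a single polygon with 4 vertices. Extrusion per mm of travel: 0.4 × 0.15 / (π × 0.875²) = 0.024945. Accumulating E over each segment gives final E = 1.0726.

G0 X0.00 Y0.00 Z5.55
G1 X17.00 Y0.00 E0.4241
G1 X17.00 Y4.50 E0.5363
G1 X0.00 Y4.50 E0.9604
G1 X0.00 Y0.00 E1.0726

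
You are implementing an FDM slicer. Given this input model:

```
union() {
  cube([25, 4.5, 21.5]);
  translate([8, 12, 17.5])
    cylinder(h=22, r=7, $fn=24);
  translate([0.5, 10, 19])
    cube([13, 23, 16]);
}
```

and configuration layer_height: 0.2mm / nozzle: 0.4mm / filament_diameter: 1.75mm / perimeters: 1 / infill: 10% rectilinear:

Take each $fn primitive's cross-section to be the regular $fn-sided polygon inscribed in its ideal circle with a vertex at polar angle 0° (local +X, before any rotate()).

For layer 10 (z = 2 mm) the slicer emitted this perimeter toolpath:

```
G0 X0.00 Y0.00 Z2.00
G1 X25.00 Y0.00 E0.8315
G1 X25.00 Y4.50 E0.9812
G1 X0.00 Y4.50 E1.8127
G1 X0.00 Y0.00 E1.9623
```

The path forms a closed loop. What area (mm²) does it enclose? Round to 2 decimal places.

Apply the shoelace formula to the sequence of (X, Y) vertices; enclosed area = 112.50 mm².

112.50 mm²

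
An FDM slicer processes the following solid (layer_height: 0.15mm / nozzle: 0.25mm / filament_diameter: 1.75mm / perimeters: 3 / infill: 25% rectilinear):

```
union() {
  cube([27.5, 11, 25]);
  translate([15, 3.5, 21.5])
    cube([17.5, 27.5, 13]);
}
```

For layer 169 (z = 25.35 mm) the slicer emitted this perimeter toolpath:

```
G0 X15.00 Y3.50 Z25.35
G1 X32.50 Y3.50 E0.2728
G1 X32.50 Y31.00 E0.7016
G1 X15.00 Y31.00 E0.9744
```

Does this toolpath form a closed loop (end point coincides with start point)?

no

Start point (G0): (15.00, 3.50). End point (last G1): the path does not return to the start — open.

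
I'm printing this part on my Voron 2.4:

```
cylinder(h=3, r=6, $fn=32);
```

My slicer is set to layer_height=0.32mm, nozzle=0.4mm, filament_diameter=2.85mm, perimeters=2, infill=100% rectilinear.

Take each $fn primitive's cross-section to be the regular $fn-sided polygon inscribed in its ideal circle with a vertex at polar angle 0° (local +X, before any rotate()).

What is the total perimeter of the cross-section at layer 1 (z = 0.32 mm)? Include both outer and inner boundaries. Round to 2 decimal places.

37.64 mm

At z = 0.32 mm: the r=6 cylinder gives a regular 32-gon of circumradius 6 (constant along its height) (perimeter = 2·32·6.000·sin(180°/32) = 37.64 mm). Overall, the cross-section is a single solid region. Total boundary length (outer) = 37.64 mm.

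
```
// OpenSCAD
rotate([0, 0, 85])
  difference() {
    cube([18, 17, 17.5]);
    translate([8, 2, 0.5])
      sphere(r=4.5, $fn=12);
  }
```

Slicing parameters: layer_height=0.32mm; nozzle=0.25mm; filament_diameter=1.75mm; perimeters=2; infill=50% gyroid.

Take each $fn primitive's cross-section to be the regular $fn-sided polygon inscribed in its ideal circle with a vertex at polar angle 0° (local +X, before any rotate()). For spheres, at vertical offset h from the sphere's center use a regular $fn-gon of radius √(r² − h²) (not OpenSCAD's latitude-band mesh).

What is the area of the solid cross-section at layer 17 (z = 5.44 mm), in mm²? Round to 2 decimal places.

306.00 mm²

At z = 5.44 mm: the cube is present — its section is the full 18×17 rectangle (area 306.00 mm²); the sphere at (8, 2) is not intersected at this z (|z−center|=4.940 > r=4.5); Taking the first minus the rest: none of the subtracted shapes is present at this height, so the 18×17 cube is unchanged — area = 306.00 mm²; (rotated 85° about Z; rotation is an isometry so areas/perimeters/island counts are preserved). Overall, the cross-section is a single solid region. Net area = 306.00 mm².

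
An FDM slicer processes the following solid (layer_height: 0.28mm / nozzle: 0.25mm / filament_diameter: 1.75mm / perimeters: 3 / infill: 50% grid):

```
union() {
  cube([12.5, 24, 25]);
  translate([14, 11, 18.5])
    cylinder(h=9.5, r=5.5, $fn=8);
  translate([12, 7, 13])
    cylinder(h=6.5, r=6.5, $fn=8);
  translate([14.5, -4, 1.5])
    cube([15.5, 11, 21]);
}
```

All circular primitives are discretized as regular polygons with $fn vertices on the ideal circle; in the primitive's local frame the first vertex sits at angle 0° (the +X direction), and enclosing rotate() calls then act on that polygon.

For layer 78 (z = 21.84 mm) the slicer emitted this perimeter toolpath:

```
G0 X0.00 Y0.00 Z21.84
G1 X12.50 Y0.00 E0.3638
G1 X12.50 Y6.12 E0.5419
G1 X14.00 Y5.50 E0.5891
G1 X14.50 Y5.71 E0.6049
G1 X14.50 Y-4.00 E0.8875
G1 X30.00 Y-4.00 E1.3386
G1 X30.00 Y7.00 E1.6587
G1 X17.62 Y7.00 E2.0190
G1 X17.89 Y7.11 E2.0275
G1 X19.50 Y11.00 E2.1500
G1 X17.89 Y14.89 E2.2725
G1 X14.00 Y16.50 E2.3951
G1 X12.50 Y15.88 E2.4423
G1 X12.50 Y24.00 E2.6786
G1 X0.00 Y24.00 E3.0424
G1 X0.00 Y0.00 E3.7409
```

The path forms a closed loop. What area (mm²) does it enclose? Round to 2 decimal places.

526.84 mm²

Apply the shoelace formula to the sequence of (X, Y) vertices; enclosed area = 526.84 mm².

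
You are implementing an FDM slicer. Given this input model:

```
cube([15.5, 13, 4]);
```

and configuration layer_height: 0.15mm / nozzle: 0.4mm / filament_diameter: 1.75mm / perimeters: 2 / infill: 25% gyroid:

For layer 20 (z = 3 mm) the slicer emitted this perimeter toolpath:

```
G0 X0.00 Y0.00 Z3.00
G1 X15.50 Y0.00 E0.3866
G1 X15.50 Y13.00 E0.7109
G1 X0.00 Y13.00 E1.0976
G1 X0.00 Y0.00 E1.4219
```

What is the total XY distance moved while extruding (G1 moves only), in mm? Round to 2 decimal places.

57.00 mm

Sum the Euclidean lengths of each G1 segment: total = 57.00 mm.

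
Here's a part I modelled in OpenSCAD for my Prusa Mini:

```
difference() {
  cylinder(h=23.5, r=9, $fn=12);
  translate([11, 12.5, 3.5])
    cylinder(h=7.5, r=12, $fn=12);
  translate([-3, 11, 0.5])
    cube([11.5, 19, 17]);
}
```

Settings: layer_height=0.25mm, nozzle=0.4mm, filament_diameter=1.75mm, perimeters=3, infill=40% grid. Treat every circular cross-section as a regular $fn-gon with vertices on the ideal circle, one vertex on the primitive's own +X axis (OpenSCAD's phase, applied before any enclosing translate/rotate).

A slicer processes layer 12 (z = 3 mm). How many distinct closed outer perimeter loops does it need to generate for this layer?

1

At z = 3 mm: the r=9 cylinder gives a regular 12-gon of circumradius 9 (constant along its height); the cylinder at (11, 12.5) is not intersected at this z (z outside [3.5, 11]); the cube at (-3, 11) is present — its section is the full 11.5×19 rectangle; After the difference (first − rest): starting from the r=9 cylinder, the 11.5×19 cube at (-3, 11) misses the remaining region (no effect) — 1 connected region. The result has 1 disconnected region.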